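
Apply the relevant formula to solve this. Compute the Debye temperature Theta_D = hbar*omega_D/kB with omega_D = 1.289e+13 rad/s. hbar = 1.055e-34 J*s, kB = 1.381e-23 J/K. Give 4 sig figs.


Step 1: hbar*omega_D = 1.055e-34 * 1.289e+13 = 1.36e-21 J
Step 2: Theta_D = 1.36e-21 / 1.381e-23
Step 3: Theta_D = 98.47 K

98.47


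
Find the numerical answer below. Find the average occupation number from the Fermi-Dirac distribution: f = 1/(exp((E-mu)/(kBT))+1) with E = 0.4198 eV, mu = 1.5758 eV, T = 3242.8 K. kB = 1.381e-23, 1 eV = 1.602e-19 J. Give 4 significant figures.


Step 1: (E - mu) = 0.4198 - 1.5758 = -1.156 eV
Step 2: Convert: (E-mu)*eV = -1.852e-19 J
Step 3: x = (E-mu)*eV/(kB*T) = -4.135
Step 4: f = 1/(exp(-4.135)+1) = 0.9843

0.9843


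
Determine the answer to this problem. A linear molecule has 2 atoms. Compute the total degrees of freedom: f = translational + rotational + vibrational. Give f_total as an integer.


Step 1: Translational DOF = 3
Step 2: Rotational DOF (linear) = 2
Step 3: Vibrational DOF = 3*2 - 5 = 1
Step 4: Total = 3 + 2 + 1 = 6

6


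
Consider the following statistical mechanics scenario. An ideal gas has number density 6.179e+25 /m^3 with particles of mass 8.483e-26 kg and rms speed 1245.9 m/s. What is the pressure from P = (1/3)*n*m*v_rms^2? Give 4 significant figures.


Step 1: v_rms^2 = 1245.9^2 = 1.552e+06
Step 2: n*m = 6.179e+25*8.483e-26 = 5.242
Step 3: P = (1/3)*5.242*1.552e+06 = 2.712e+06 Pa

2.712e+06


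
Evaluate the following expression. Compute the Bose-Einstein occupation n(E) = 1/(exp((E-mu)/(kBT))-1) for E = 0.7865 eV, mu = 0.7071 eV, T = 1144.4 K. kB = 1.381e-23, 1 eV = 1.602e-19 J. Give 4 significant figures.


Step 1: (E - mu) = 0.0794 eV
Step 2: x = (E-mu)*eV/(kB*T) = 0.0794*1.602e-19/(1.381e-23*1144.4) = 0.8048
Step 3: exp(x) = 2.236
Step 4: n = 1/(exp(x)-1) = 0.8088

0.8088


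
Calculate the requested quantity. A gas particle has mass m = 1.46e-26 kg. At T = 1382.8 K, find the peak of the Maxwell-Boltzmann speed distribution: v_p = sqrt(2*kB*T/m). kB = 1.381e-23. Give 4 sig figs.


Step 1: Numerator = 2*kB*T = 2*1.381e-23*1382.8 = 3.819e-20
Step 2: Ratio = 3.819e-20 / 1.46e-26 = 2.616e+06
Step 3: v_p = sqrt(2.616e+06) = 1617 m/s

1617


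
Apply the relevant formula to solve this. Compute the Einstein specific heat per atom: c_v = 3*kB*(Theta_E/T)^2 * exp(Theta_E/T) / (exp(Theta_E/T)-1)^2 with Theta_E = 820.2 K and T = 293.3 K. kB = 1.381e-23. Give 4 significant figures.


Step 1: x = Theta_E/T = 820.2/293.3 = 2.796
Step 2: x^2 = 7.82
Step 3: exp(x) = 16.39
Step 4: c_v = 3*1.381e-23*7.82*16.39/(16.39-1)^2 = 2.243e-23

2.243e-23


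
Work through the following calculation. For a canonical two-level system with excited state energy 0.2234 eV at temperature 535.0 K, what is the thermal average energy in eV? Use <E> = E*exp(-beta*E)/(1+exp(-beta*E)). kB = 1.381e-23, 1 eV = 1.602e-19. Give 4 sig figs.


Step 1: beta*E = 0.2234*1.602e-19/(1.381e-23*535.0) = 4.844
Step 2: exp(-beta*E) = 0.007876
Step 3: <E> = 0.2234*0.007876/(1+0.007876) = 0.001746 eV

0.001746


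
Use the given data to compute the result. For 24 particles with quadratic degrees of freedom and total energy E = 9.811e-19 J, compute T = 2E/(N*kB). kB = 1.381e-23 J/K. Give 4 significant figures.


Step 1: Numerator = 2*E = 2*9.811e-19 = 1.962e-18 J
Step 2: Denominator = N*kB = 24*1.381e-23 = 3.314e-22
Step 3: T = 1.962e-18 / 3.314e-22 = 5920 K

5920


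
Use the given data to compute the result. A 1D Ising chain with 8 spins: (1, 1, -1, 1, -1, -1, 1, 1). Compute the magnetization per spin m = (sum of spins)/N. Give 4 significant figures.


Step 1: Count up spins (+1): 5, down spins (-1): 3
Step 2: Total magnetization M = 5 - 3 = 2
Step 3: m = M/N = 2/8 = 0.25

0.25


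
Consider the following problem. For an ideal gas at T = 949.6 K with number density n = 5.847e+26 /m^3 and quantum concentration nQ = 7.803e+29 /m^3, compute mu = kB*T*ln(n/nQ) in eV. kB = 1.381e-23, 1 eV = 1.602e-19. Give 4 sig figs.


Step 1: n/nQ = 5.847e+26/7.803e+29 = 0.0007493
Step 2: ln(n/nQ) = -7.196
Step 3: mu = kB*T*ln(n/nQ) = 1.311e-20*-7.196 = -9.437e-20 J
Step 4: Convert to eV: -9.437e-20/1.602e-19 = -0.5891 eV

-0.5891


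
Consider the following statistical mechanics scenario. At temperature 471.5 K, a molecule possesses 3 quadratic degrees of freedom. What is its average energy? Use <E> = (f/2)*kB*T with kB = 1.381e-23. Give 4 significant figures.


Step 1: f/2 = 3/2 = 1.5
Step 2: kB*T = 1.381e-23 * 471.5 = 6.511e-21
Step 3: <E> = 1.5 * 6.511e-21 = 9.767e-21 J

9.767e-21


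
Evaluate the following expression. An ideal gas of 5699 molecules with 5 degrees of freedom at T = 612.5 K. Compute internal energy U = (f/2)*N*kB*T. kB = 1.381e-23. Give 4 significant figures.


Step 1: f/2 = 5/2 = 2.5
Step 2: N*kB*T = 5699*1.381e-23*612.5 = 4.821e-17
Step 3: U = 2.5 * 4.821e-17 = 1.205e-16 J

1.205e-16


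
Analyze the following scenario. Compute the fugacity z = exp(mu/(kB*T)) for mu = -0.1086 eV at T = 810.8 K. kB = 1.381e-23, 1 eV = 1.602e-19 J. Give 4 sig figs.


Step 1: Convert mu to Joules: -0.1086*1.602e-19 = -1.74e-20 J
Step 2: kB*T = 1.381e-23*810.8 = 1.12e-20 J
Step 3: mu/(kB*T) = -1.554
Step 4: z = exp(-1.554) = 0.2115

0.2115


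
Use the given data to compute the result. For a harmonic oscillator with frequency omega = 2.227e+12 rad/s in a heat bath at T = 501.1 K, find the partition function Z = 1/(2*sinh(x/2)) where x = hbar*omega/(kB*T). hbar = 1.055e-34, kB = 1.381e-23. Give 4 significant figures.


Step 1: Compute x = hbar*omega/(kB*T) = 1.055e-34*2.227e+12/(1.381e-23*501.1) = 0.03395
Step 2: x/2 = 0.01698
Step 3: sinh(x/2) = 0.01698
Step 4: Z = 1/(2*0.01698) = 29.45

29.45


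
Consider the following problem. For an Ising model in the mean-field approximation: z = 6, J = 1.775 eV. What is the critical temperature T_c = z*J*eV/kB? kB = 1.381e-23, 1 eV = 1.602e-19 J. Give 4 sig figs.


Step 1: z*J = 6*1.775 = 10.65 eV
Step 2: Convert to Joules: 10.65*1.602e-19 = 1.706e-18 J
Step 3: T_c = 1.706e-18 / 1.381e-23 = 1.235e+05 K

1.235e+05


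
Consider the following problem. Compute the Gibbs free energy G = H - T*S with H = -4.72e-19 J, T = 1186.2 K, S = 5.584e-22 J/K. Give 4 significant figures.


Step 1: T*S = 1186.2 * 5.584e-22 = 6.624e-19 J
Step 2: G = H - T*S = -4.72e-19 - 6.624e-19
Step 3: G = -1.134e-18 J

-1.134e-18


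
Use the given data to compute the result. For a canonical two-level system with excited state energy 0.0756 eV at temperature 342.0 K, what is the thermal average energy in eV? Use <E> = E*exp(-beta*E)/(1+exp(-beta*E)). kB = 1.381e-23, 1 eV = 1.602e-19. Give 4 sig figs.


Step 1: beta*E = 0.0756*1.602e-19/(1.381e-23*342.0) = 2.564
Step 2: exp(-beta*E) = 0.07698
Step 3: <E> = 0.0756*0.07698/(1+0.07698) = 0.005403 eV

0.005403


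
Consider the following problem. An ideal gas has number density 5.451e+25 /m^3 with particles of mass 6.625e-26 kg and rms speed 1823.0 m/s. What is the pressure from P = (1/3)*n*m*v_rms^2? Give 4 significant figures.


Step 1: v_rms^2 = 1823.0^2 = 3.323e+06
Step 2: n*m = 5.451e+25*6.625e-26 = 3.611
Step 3: P = (1/3)*3.611*3.323e+06 = 4e+06 Pa

4e+06


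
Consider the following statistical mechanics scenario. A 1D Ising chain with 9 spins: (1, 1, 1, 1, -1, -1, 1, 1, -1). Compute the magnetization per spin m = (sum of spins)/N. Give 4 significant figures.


Step 1: Count up spins (+1): 6, down spins (-1): 3
Step 2: Total magnetization M = 6 - 3 = 3
Step 3: m = M/N = 3/9 = 0.3333

0.3333


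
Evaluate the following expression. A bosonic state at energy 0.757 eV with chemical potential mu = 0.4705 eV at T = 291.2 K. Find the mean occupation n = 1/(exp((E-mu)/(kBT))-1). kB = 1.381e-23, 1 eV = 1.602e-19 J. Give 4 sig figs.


Step 1: (E - mu) = 0.2865 eV
Step 2: x = (E-mu)*eV/(kB*T) = 0.2865*1.602e-19/(1.381e-23*291.2) = 11.41
Step 3: exp(x) = 9.05e+04
Step 4: n = 1/(exp(x)-1) = 1.105e-05

1.105e-05


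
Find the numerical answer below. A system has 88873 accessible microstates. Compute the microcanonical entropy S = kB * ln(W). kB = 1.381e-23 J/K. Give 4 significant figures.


Step 1: ln(W) = ln(88873) = 11.39
Step 2: S = kB * ln(W) = 1.381e-23 * 11.39
Step 3: S = 1.574e-22 J/K

1.574e-22


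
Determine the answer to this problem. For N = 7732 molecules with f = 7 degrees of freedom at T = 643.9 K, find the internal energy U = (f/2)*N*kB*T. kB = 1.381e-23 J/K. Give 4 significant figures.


Step 1: f/2 = 7/2 = 3.5
Step 2: N*kB*T = 7732*1.381e-23*643.9 = 6.875e-17
Step 3: U = 3.5 * 6.875e-17 = 2.406e-16 J

2.406e-16


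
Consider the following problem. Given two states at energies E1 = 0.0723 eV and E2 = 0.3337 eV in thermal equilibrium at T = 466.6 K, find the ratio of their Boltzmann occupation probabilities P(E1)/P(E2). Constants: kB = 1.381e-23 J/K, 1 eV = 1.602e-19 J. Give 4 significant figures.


Step 1: Compute energy difference dE = E1 - E2 = 0.0723 - 0.3337 = -0.2614 eV
Step 2: Convert to Joules: dE_J = -0.2614 * 1.602e-19 = -4.188e-20 J
Step 3: Compute exponent = -dE_J / (kB * T) = -(-4.188e-20) / (1.381e-23 * 466.6) = 6.499
Step 4: P(E1)/P(E2) = exp(6.499) = 664.3

664.3


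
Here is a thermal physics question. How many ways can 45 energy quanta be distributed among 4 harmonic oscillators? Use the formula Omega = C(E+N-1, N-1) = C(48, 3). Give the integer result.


Step 1: Use binomial coefficient C(48, 3)
Step 2: Numerator = 48! / 45!
Step 3: Denominator = 3!
Step 4: Omega = 17296

17296


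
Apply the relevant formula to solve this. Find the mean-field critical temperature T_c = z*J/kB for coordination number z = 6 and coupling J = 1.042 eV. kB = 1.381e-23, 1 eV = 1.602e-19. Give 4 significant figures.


Step 1: z*J = 6*1.042 = 6.252 eV
Step 2: Convert to Joules: 6.252*1.602e-19 = 1.002e-18 J
Step 3: T_c = 1.002e-18 / 1.381e-23 = 7.253e+04 K

7.253e+04


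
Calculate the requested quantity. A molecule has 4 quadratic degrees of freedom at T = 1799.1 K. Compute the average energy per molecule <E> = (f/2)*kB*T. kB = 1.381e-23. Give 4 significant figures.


Step 1: f/2 = 4/2 = 2
Step 2: kB*T = 1.381e-23 * 1799.1 = 2.485e-20
Step 3: <E> = 2 * 2.485e-20 = 4.969e-20 J

4.969e-20


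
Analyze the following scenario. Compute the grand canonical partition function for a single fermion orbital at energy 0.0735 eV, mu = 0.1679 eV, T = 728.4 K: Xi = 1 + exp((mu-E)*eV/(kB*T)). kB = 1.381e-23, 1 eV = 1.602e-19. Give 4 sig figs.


Step 1: (mu - E) = 0.1679 - 0.0735 = 0.0944 eV
Step 2: x = (mu-E)*eV/(kB*T) = 0.0944*1.602e-19/(1.381e-23*728.4) = 1.503
Step 3: exp(x) = 4.497
Step 4: Xi = 1 + 4.497 = 5.497

5.497


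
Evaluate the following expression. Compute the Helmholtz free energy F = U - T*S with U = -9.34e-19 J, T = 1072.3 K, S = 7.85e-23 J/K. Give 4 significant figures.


Step 1: T*S = 1072.3 * 7.85e-23 = 8.418e-20 J
Step 2: F = U - T*S = -9.34e-19 - 8.418e-20
Step 3: F = -1.018e-18 J

-1.018e-18


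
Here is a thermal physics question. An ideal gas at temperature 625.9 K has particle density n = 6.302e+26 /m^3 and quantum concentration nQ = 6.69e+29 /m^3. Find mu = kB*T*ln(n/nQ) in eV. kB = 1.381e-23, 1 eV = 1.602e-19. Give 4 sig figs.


Step 1: n/nQ = 6.302e+26/6.69e+29 = 0.000942
Step 2: ln(n/nQ) = -6.968
Step 3: mu = kB*T*ln(n/nQ) = 8.644e-21*-6.968 = -6.022e-20 J
Step 4: Convert to eV: -6.022e-20/1.602e-19 = -0.3759 eV

-0.3759


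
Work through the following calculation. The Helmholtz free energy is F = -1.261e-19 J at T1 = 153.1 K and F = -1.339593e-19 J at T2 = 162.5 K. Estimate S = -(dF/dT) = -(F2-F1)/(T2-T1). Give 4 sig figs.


Step 1: dF = F2 - F1 = -1.339593e-19 - (-1.261e-19) = -7.8593e-21 J
Step 2: dT = T2 - T1 = 162.5 - 153.1 = 9.4 K
Step 3: S = -dF/dT = -(-7.8593e-21)/9.4 = 8.361e-22 J/K

8.361e-22


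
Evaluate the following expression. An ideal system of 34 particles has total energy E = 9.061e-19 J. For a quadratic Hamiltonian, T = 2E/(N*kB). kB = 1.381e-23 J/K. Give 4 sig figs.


Step 1: Numerator = 2*E = 2*9.061e-19 = 1.812e-18 J
Step 2: Denominator = N*kB = 34*1.381e-23 = 4.695e-22
Step 3: T = 1.812e-18 / 4.695e-22 = 3860 K

3860


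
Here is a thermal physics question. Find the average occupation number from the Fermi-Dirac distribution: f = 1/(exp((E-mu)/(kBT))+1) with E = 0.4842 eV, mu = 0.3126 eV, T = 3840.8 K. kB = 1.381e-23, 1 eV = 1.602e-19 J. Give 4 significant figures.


Step 1: (E - mu) = 0.4842 - 0.3126 = 0.1716 eV
Step 2: Convert: (E-mu)*eV = 2.749e-20 J
Step 3: x = (E-mu)*eV/(kB*T) = 0.5183
Step 4: f = 1/(exp(0.5183)+1) = 0.3733

0.3733


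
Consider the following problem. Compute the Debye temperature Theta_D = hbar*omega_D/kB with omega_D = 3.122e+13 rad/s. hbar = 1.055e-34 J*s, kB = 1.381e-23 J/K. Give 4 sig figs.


Step 1: hbar*omega_D = 1.055e-34 * 3.122e+13 = 3.294e-21 J
Step 2: Theta_D = 3.294e-21 / 1.381e-23
Step 3: Theta_D = 238.5 K

238.5


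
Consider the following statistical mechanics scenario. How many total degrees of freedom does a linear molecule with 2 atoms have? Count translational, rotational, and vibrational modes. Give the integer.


Step 1: Translational DOF = 3
Step 2: Rotational DOF (linear) = 2
Step 3: Vibrational DOF = 3*2 - 5 = 1
Step 4: Total = 3 + 2 + 1 = 6

6


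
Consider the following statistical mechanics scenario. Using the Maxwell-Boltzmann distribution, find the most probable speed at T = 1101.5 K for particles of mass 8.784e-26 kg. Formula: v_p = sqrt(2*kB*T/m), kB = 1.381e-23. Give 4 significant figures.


Step 1: Numerator = 2*kB*T = 2*1.381e-23*1101.5 = 3.042e-20
Step 2: Ratio = 3.042e-20 / 8.784e-26 = 3.464e+05
Step 3: v_p = sqrt(3.464e+05) = 588.5 m/s

588.5


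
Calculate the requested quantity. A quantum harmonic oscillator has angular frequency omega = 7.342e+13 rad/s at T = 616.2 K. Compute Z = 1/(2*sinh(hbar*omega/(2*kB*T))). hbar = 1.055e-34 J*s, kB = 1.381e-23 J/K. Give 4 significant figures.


Step 1: Compute x = hbar*omega/(kB*T) = 1.055e-34*7.342e+13/(1.381e-23*616.2) = 0.9102
Step 2: x/2 = 0.4551
Step 3: sinh(x/2) = 0.471
Step 4: Z = 1/(2*0.471) = 1.062

1.062


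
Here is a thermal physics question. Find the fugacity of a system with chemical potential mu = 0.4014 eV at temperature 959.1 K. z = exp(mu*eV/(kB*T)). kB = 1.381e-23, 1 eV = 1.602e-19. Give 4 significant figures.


Step 1: Convert mu to Joules: 0.4014*1.602e-19 = 6.43e-20 J
Step 2: kB*T = 1.381e-23*959.1 = 1.325e-20 J
Step 3: mu/(kB*T) = 4.855
Step 4: z = exp(4.855) = 128.4

128.4


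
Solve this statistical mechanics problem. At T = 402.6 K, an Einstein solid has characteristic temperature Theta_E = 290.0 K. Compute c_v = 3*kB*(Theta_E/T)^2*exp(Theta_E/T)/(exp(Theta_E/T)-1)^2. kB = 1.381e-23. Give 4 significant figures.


Step 1: x = Theta_E/T = 290.0/402.6 = 0.7203
Step 2: x^2 = 0.5189
Step 3: exp(x) = 2.055
Step 4: c_v = 3*1.381e-23*0.5189*2.055/(2.055-1)^2 = 3.968e-23

3.968e-23


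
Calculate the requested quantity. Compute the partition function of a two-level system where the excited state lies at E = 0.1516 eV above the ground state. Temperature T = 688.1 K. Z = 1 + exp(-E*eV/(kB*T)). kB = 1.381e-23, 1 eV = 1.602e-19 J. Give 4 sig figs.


Step 1: Compute beta*E = E*eV/(kB*T) = 0.1516*1.602e-19/(1.381e-23*688.1) = 2.556
Step 2: exp(-beta*E) = exp(-2.556) = 0.07763
Step 3: Z = 1 + 0.07763 = 1.078

1.078


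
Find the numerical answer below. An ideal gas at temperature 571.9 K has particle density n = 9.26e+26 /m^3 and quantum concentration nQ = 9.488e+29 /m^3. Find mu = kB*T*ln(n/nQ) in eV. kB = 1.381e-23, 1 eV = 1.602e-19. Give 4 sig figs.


Step 1: n/nQ = 9.26e+26/9.488e+29 = 0.000976
Step 2: ln(n/nQ) = -6.932
Step 3: mu = kB*T*ln(n/nQ) = 7.898e-21*-6.932 = -5.475e-20 J
Step 4: Convert to eV: -5.475e-20/1.602e-19 = -0.3418 eV

-0.3418


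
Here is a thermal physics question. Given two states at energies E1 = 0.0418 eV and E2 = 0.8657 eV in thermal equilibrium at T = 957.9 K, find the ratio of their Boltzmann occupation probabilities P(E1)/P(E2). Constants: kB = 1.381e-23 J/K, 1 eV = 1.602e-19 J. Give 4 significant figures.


Step 1: Compute energy difference dE = E1 - E2 = 0.0418 - 0.8657 = -0.8239 eV
Step 2: Convert to Joules: dE_J = -0.8239 * 1.602e-19 = -1.32e-19 J
Step 3: Compute exponent = -dE_J / (kB * T) = -(-1.32e-19) / (1.381e-23 * 957.9) = 9.978
Step 4: P(E1)/P(E2) = exp(9.978) = 2.154e+04

2.154e+04


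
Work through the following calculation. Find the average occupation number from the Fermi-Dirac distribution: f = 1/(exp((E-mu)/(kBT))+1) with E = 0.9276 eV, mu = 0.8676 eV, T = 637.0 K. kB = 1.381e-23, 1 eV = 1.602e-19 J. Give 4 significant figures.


Step 1: (E - mu) = 0.9276 - 0.8676 = 0.06 eV
Step 2: Convert: (E-mu)*eV = 9.612e-21 J
Step 3: x = (E-mu)*eV/(kB*T) = 1.093
Step 4: f = 1/(exp(1.093)+1) = 0.2511

0.2511


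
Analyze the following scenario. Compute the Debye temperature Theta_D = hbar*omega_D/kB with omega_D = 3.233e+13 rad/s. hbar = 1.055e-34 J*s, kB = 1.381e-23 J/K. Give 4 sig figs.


Step 1: hbar*omega_D = 1.055e-34 * 3.233e+13 = 3.411e-21 J
Step 2: Theta_D = 3.411e-21 / 1.381e-23
Step 3: Theta_D = 247 K

247


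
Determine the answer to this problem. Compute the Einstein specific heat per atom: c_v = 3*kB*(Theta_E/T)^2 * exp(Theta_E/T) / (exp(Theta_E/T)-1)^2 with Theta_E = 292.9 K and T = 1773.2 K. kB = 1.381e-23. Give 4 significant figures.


Step 1: x = Theta_E/T = 292.9/1773.2 = 0.1652
Step 2: x^2 = 0.02728
Step 3: exp(x) = 1.18
Step 4: c_v = 3*1.381e-23*0.02728*1.18/(1.18-1)^2 = 4.134e-23

4.134e-23


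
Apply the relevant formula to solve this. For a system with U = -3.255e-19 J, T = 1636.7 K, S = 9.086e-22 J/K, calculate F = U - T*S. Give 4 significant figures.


Step 1: T*S = 1636.7 * 9.086e-22 = 1.487e-18 J
Step 2: F = U - T*S = -3.255e-19 - 1.487e-18
Step 3: F = -1.813e-18 J

-1.813e-18


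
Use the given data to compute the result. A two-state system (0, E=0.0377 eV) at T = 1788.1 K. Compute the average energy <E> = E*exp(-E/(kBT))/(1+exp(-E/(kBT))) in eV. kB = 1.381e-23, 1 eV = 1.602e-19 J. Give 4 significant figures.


Step 1: beta*E = 0.0377*1.602e-19/(1.381e-23*1788.1) = 0.2446
Step 2: exp(-beta*E) = 0.783
Step 3: <E> = 0.0377*0.783/(1+0.783) = 0.01656 eV

0.01656


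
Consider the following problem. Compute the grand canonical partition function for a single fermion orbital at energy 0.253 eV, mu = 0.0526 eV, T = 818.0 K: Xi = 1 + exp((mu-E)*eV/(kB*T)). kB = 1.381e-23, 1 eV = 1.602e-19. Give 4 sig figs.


Step 1: (mu - E) = 0.0526 - 0.253 = -0.2004 eV
Step 2: x = (mu-E)*eV/(kB*T) = -0.2004*1.602e-19/(1.381e-23*818.0) = -2.842
Step 3: exp(x) = 0.05831
Step 4: Xi = 1 + 0.05831 = 1.058

1.058


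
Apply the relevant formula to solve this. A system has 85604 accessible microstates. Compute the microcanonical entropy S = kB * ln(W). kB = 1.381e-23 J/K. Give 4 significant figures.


Step 1: ln(W) = ln(85604) = 11.36
Step 2: S = kB * ln(W) = 1.381e-23 * 11.36
Step 3: S = 1.568e-22 J/K

1.568e-22


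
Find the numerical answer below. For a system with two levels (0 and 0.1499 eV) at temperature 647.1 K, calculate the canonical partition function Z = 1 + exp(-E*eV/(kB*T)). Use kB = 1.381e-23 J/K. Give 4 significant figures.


Step 1: Compute beta*E = E*eV/(kB*T) = 0.1499*1.602e-19/(1.381e-23*647.1) = 2.687
Step 2: exp(-beta*E) = exp(-2.687) = 0.06807
Step 3: Z = 1 + 0.06807 = 1.068

1.068


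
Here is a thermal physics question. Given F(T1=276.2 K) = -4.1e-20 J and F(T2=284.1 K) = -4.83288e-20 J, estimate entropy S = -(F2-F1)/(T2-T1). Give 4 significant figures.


Step 1: dF = F2 - F1 = -4.83288e-20 - (-4.1e-20) = -7.3288e-21 J
Step 2: dT = T2 - T1 = 284.1 - 276.2 = 7.9 K
Step 3: S = -dF/dT = -(-7.3288e-21)/7.9 = 9.277e-22 J/K

9.277e-22


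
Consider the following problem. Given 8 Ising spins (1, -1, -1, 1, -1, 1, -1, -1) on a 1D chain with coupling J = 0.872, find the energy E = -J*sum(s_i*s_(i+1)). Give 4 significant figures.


Step 1: Nearest-neighbor products: -1, 1, -1, -1, -1, -1, 1
Step 2: Sum of products = -3
Step 3: E = -0.872 * -3 = 2.616

2.616


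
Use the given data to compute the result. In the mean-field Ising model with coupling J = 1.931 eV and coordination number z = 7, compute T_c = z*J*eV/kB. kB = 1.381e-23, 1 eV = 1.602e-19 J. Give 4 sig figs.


Step 1: z*J = 7*1.931 = 13.52 eV
Step 2: Convert to Joules: 13.52*1.602e-19 = 2.165e-18 J
Step 3: T_c = 2.165e-18 / 1.381e-23 = 1.568e+05 K

1.568e+05


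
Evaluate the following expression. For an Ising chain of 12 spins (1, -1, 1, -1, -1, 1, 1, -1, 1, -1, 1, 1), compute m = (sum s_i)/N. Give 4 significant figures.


Step 1: Count up spins (+1): 7, down spins (-1): 5
Step 2: Total magnetization M = 7 - 5 = 2
Step 3: m = M/N = 2/12 = 0.1667

0.1667


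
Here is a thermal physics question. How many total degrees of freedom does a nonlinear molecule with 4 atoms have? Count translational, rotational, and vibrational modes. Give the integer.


Step 1: Translational DOF = 3
Step 2: Rotational DOF (nonlinear) = 3
Step 3: Vibrational DOF = 3*4 - 6 = 6
Step 4: Total = 3 + 3 + 6 = 12

12


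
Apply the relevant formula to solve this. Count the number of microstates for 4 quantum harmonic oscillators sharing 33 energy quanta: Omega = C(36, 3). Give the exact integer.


Step 1: Use binomial coefficient C(36, 3)
Step 2: Numerator = 36! / 33!
Step 3: Denominator = 3!
Step 4: Omega = 7140

7140


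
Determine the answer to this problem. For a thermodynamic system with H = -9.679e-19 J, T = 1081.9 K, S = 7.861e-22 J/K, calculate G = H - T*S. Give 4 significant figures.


Step 1: T*S = 1081.9 * 7.861e-22 = 8.505e-19 J
Step 2: G = H - T*S = -9.679e-19 - 8.505e-19
Step 3: G = -1.818e-18 J

-1.818e-18


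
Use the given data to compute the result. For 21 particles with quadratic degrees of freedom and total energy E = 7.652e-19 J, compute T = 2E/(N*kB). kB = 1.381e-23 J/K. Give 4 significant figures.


Step 1: Numerator = 2*E = 2*7.652e-19 = 1.53e-18 J
Step 2: Denominator = N*kB = 21*1.381e-23 = 2.9e-22
Step 3: T = 1.53e-18 / 2.9e-22 = 5277 K

5277


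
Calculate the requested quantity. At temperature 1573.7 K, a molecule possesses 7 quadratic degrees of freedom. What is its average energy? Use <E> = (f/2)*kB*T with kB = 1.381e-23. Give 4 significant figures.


Step 1: f/2 = 7/2 = 3.5
Step 2: kB*T = 1.381e-23 * 1573.7 = 2.173e-20
Step 3: <E> = 3.5 * 2.173e-20 = 7.606e-20 J

7.606e-20


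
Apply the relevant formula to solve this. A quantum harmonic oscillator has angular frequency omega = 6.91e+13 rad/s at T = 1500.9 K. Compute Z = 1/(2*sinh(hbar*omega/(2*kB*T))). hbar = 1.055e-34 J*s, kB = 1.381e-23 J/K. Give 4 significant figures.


Step 1: Compute x = hbar*omega/(kB*T) = 1.055e-34*6.91e+13/(1.381e-23*1500.9) = 0.3517
Step 2: x/2 = 0.1759
Step 3: sinh(x/2) = 0.1768
Step 4: Z = 1/(2*0.1768) = 2.829

2.829


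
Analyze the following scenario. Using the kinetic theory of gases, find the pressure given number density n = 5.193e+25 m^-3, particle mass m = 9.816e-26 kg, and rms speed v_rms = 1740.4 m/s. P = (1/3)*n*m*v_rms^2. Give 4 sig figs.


Step 1: v_rms^2 = 1740.4^2 = 3.029e+06
Step 2: n*m = 5.193e+25*9.816e-26 = 5.097
Step 3: P = (1/3)*5.097*3.029e+06 = 5.147e+06 Pa

5.147e+06


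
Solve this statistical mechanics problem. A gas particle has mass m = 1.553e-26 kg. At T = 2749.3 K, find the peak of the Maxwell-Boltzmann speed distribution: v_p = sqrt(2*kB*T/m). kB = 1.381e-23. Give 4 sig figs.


Step 1: Numerator = 2*kB*T = 2*1.381e-23*2749.3 = 7.594e-20
Step 2: Ratio = 7.594e-20 / 1.553e-26 = 4.89e+06
Step 3: v_p = sqrt(4.89e+06) = 2211 m/s

2211


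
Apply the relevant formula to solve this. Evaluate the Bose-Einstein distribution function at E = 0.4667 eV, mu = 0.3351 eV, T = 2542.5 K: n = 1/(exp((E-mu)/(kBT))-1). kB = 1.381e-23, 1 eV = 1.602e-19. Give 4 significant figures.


Step 1: (E - mu) = 0.1316 eV
Step 2: x = (E-mu)*eV/(kB*T) = 0.1316*1.602e-19/(1.381e-23*2542.5) = 0.6004
Step 3: exp(x) = 1.823
Step 4: n = 1/(exp(x)-1) = 1.215

1.215


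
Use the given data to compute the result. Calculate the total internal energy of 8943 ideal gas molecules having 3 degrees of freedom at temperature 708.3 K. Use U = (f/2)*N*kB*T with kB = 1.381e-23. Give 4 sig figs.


Step 1: f/2 = 3/2 = 1.5
Step 2: N*kB*T = 8943*1.381e-23*708.3 = 8.748e-17
Step 3: U = 1.5 * 8.748e-17 = 1.312e-16 J

1.312e-16


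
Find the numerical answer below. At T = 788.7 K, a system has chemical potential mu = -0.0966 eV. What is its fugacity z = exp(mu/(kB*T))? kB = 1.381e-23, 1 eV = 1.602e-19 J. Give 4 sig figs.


Step 1: Convert mu to Joules: -0.0966*1.602e-19 = -1.548e-20 J
Step 2: kB*T = 1.381e-23*788.7 = 1.089e-20 J
Step 3: mu/(kB*T) = -1.421
Step 4: z = exp(-1.421) = 0.2415

0.2415


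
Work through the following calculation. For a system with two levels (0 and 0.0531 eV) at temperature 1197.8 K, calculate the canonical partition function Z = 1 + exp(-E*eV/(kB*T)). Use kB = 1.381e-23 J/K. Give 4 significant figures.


Step 1: Compute beta*E = E*eV/(kB*T) = 0.0531*1.602e-19/(1.381e-23*1197.8) = 0.5143
Step 2: exp(-beta*E) = exp(-0.5143) = 0.5979
Step 3: Z = 1 + 0.5979 = 1.598

1.598


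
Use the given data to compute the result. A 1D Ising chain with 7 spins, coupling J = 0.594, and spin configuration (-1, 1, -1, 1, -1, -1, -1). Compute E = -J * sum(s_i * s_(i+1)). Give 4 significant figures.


Step 1: Nearest-neighbor products: -1, -1, -1, -1, 1, 1
Step 2: Sum of products = -2
Step 3: E = -0.594 * -2 = 1.188

1.188


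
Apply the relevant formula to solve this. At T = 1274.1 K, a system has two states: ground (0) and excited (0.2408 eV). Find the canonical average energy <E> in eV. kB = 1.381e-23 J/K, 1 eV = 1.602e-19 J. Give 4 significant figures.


Step 1: beta*E = 0.2408*1.602e-19/(1.381e-23*1274.1) = 2.192
Step 2: exp(-beta*E) = 0.1116
Step 3: <E> = 0.2408*0.1116/(1+0.1116) = 0.02418 eV

0.02418


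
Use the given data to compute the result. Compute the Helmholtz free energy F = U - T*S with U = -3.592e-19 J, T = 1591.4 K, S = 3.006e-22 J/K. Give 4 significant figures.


Step 1: T*S = 1591.4 * 3.006e-22 = 4.784e-19 J
Step 2: F = U - T*S = -3.592e-19 - 4.784e-19
Step 3: F = -8.376e-19 J

-8.376e-19


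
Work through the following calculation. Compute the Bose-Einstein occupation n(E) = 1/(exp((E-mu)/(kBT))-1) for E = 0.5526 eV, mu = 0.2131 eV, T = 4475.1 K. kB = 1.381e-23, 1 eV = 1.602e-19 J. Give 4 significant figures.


Step 1: (E - mu) = 0.3395 eV
Step 2: x = (E-mu)*eV/(kB*T) = 0.3395*1.602e-19/(1.381e-23*4475.1) = 0.88
Step 3: exp(x) = 2.411
Step 4: n = 1/(exp(x)-1) = 0.7087

0.7087


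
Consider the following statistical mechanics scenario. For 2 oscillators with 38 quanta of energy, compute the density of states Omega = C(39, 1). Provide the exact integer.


Step 1: Use binomial coefficient C(39, 1)
Step 2: Numerator = 39! / 38!
Step 3: Denominator = 1!
Step 4: Omega = 39

39


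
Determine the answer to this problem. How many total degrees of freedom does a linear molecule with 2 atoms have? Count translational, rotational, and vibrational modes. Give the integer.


Step 1: Translational DOF = 3
Step 2: Rotational DOF (linear) = 2
Step 3: Vibrational DOF = 3*2 - 5 = 1
Step 4: Total = 3 + 2 + 1 = 6

6


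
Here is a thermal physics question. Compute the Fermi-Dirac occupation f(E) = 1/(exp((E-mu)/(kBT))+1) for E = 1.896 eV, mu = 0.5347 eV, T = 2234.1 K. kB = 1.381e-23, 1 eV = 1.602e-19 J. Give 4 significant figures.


Step 1: (E - mu) = 1.896 - 0.5347 = 1.361 eV
Step 2: Convert: (E-mu)*eV = 2.181e-19 J
Step 3: x = (E-mu)*eV/(kB*T) = 7.068
Step 4: f = 1/(exp(7.068)+1) = 0.0008509

0.0008509


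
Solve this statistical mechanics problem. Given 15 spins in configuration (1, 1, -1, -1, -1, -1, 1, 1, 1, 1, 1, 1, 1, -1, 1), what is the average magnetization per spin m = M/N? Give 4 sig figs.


Step 1: Count up spins (+1): 10, down spins (-1): 5
Step 2: Total magnetization M = 10 - 5 = 5
Step 3: m = M/N = 5/15 = 0.3333

0.3333


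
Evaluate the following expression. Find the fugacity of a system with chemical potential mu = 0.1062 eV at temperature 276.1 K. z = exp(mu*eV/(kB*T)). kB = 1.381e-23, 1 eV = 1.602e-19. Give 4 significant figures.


Step 1: Convert mu to Joules: 0.1062*1.602e-19 = 1.701e-20 J
Step 2: kB*T = 1.381e-23*276.1 = 3.813e-21 J
Step 3: mu/(kB*T) = 4.462
Step 4: z = exp(4.462) = 86.66

86.66


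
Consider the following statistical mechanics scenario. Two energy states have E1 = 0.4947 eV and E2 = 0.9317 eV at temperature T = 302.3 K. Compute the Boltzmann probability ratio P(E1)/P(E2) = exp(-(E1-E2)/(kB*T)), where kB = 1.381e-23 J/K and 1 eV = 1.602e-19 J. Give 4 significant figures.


Step 1: Compute energy difference dE = E1 - E2 = 0.4947 - 0.9317 = -0.437 eV
Step 2: Convert to Joules: dE_J = -0.437 * 1.602e-19 = -7.001e-20 J
Step 3: Compute exponent = -dE_J / (kB * T) = -(-7.001e-20) / (1.381e-23 * 302.3) = 16.77
Step 4: P(E1)/P(E2) = exp(16.77) = 1.918e+07

1.918e+07


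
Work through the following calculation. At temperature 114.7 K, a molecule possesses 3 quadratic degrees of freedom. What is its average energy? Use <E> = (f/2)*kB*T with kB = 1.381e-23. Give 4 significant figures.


Step 1: f/2 = 3/2 = 1.5
Step 2: kB*T = 1.381e-23 * 114.7 = 1.584e-21
Step 3: <E> = 1.5 * 1.584e-21 = 2.376e-21 J

2.376e-21


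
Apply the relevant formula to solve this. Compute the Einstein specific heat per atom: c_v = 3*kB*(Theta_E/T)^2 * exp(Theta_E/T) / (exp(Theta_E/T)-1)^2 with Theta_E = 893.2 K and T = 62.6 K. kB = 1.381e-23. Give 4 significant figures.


Step 1: x = Theta_E/T = 893.2/62.6 = 14.27
Step 2: x^2 = 203.6
Step 3: exp(x) = 1.573e+06
Step 4: c_v = 3*1.381e-23*203.6*1.573e+06/(1.573e+06-1)^2 = 5.363e-27

5.363e-27


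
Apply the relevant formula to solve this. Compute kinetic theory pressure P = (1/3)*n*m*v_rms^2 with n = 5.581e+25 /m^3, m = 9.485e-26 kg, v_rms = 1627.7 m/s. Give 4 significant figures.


Step 1: v_rms^2 = 1627.7^2 = 2.649e+06
Step 2: n*m = 5.581e+25*9.485e-26 = 5.294
Step 3: P = (1/3)*5.294*2.649e+06 = 4.675e+06 Pa

4.675e+06


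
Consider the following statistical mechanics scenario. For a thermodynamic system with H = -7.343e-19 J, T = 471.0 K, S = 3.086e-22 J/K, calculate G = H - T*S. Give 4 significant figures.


Step 1: T*S = 471.0 * 3.086e-22 = 1.454e-19 J
Step 2: G = H - T*S = -7.343e-19 - 1.454e-19
Step 3: G = -8.797e-19 J

-8.797e-19


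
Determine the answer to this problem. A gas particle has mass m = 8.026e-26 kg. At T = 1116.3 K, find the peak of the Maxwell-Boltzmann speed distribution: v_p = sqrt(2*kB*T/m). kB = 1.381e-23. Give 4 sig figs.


Step 1: Numerator = 2*kB*T = 2*1.381e-23*1116.3 = 3.083e-20
Step 2: Ratio = 3.083e-20 / 8.026e-26 = 3.842e+05
Step 3: v_p = sqrt(3.842e+05) = 619.8 m/s

619.8


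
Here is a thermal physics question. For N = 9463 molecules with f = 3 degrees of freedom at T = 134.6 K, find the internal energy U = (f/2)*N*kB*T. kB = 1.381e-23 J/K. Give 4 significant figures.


Step 1: f/2 = 3/2 = 1.5
Step 2: N*kB*T = 9463*1.381e-23*134.6 = 1.759e-17
Step 3: U = 1.5 * 1.759e-17 = 2.639e-17 J

2.639e-17


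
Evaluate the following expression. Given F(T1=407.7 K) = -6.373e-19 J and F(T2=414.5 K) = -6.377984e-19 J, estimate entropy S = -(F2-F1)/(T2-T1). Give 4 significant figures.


Step 1: dF = F2 - F1 = -6.377984e-19 - (-6.373e-19) = -4.984e-22 J
Step 2: dT = T2 - T1 = 414.5 - 407.7 = 6.8 K
Step 3: S = -dF/dT = -(-4.984e-22)/6.8 = 7.329e-23 J/K

7.329e-23


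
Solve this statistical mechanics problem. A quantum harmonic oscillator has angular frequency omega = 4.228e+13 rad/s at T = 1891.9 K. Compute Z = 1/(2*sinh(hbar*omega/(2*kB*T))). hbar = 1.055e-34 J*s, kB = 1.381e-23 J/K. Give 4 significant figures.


Step 1: Compute x = hbar*omega/(kB*T) = 1.055e-34*4.228e+13/(1.381e-23*1891.9) = 0.1707
Step 2: x/2 = 0.08536
Step 3: sinh(x/2) = 0.08547
Step 4: Z = 1/(2*0.08547) = 5.85

5.85


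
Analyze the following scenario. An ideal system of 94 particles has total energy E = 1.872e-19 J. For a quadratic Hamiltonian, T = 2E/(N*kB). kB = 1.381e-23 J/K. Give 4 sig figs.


Step 1: Numerator = 2*E = 2*1.872e-19 = 3.744e-19 J
Step 2: Denominator = N*kB = 94*1.381e-23 = 1.298e-21
Step 3: T = 3.744e-19 / 1.298e-21 = 288.4 K

288.4


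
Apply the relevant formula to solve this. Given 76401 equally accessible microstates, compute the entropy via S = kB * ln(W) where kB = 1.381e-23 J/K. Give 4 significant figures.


Step 1: ln(W) = ln(76401) = 11.24
Step 2: S = kB * ln(W) = 1.381e-23 * 11.24
Step 3: S = 1.553e-22 J/K

1.553e-22


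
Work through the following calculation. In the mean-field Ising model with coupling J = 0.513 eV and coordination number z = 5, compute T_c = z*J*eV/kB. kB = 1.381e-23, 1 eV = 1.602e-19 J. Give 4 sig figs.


Step 1: z*J = 5*0.513 = 2.565 eV
Step 2: Convert to Joules: 2.565*1.602e-19 = 4.109e-19 J
Step 3: T_c = 4.109e-19 / 1.381e-23 = 2.975e+04 K

2.975e+04


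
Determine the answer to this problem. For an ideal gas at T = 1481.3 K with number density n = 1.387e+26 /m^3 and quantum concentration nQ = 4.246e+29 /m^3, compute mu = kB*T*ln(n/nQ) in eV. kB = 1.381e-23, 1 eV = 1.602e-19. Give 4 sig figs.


Step 1: n/nQ = 1.387e+26/4.246e+29 = 0.0003267
Step 2: ln(n/nQ) = -8.027
Step 3: mu = kB*T*ln(n/nQ) = 2.046e-20*-8.027 = -1.642e-19 J
Step 4: Convert to eV: -1.642e-19/1.602e-19 = -1.025 eV

-1.025


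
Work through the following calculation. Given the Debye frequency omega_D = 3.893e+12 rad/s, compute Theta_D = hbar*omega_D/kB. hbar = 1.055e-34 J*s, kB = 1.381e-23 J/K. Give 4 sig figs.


Step 1: hbar*omega_D = 1.055e-34 * 3.893e+12 = 4.107e-22 J
Step 2: Theta_D = 4.107e-22 / 1.381e-23
Step 3: Theta_D = 29.74 K

29.74


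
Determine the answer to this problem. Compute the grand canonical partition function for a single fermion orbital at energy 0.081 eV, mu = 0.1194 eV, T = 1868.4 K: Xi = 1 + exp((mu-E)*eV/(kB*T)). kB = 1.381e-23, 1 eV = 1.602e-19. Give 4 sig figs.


Step 1: (mu - E) = 0.1194 - 0.081 = 0.0384 eV
Step 2: x = (mu-E)*eV/(kB*T) = 0.0384*1.602e-19/(1.381e-23*1868.4) = 0.2384
Step 3: exp(x) = 1.269
Step 4: Xi = 1 + 1.269 = 2.269

2.269


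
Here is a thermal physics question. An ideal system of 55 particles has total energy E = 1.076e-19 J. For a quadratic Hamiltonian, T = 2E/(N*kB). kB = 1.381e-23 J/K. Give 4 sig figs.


Step 1: Numerator = 2*E = 2*1.076e-19 = 2.152e-19 J
Step 2: Denominator = N*kB = 55*1.381e-23 = 7.595e-22
Step 3: T = 2.152e-19 / 7.595e-22 = 283.3 K

283.3


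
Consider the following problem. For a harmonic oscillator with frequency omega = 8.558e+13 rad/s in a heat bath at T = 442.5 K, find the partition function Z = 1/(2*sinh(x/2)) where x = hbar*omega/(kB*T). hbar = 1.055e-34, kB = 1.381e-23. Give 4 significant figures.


Step 1: Compute x = hbar*omega/(kB*T) = 1.055e-34*8.558e+13/(1.381e-23*442.5) = 1.477
Step 2: x/2 = 0.7387
Step 3: sinh(x/2) = 0.8078
Step 4: Z = 1/(2*0.8078) = 0.619

0.619


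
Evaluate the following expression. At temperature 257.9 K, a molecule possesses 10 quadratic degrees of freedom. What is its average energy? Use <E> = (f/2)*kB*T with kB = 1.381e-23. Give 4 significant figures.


Step 1: f/2 = 10/2 = 5
Step 2: kB*T = 1.381e-23 * 257.9 = 3.562e-21
Step 3: <E> = 5 * 3.562e-21 = 1.781e-20 J

1.781e-20


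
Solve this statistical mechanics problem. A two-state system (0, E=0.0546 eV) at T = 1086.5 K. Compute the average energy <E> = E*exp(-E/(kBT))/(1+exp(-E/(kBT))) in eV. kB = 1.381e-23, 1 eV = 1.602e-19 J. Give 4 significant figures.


Step 1: beta*E = 0.0546*1.602e-19/(1.381e-23*1086.5) = 0.583
Step 2: exp(-beta*E) = 0.5582
Step 3: <E> = 0.0546*0.5582/(1+0.5582) = 0.01956 eV

0.01956


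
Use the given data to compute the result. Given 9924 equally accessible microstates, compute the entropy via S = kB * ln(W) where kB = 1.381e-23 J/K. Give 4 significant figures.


Step 1: ln(W) = ln(9924) = 9.203
Step 2: S = kB * ln(W) = 1.381e-23 * 9.203
Step 3: S = 1.271e-22 J/K

1.271e-22


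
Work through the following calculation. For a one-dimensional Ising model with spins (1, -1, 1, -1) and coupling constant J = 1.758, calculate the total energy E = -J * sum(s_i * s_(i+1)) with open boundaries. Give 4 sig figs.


Step 1: Nearest-neighbor products: -1, -1, -1
Step 2: Sum of products = -3
Step 3: E = -1.758 * -3 = 5.274

5.274


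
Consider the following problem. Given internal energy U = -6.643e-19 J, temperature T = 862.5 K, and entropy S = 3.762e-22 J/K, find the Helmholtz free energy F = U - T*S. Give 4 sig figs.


Step 1: T*S = 862.5 * 3.762e-22 = 3.245e-19 J
Step 2: F = U - T*S = -6.643e-19 - 3.245e-19
Step 3: F = -9.888e-19 J

-9.888e-19


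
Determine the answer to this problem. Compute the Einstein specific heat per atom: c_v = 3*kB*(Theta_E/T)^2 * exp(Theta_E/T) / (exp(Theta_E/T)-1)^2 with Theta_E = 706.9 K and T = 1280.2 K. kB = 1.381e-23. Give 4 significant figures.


Step 1: x = Theta_E/T = 706.9/1280.2 = 0.5522
Step 2: x^2 = 0.3049
Step 3: exp(x) = 1.737
Step 4: c_v = 3*1.381e-23*0.3049*1.737/(1.737-1)^2 = 4.039e-23

4.039e-23


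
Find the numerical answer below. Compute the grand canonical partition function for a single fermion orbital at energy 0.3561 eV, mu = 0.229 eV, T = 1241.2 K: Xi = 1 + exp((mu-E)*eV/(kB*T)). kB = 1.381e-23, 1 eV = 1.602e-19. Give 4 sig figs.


Step 1: (mu - E) = 0.229 - 0.3561 = -0.1271 eV
Step 2: x = (mu-E)*eV/(kB*T) = -0.1271*1.602e-19/(1.381e-23*1241.2) = -1.188
Step 3: exp(x) = 0.3049
Step 4: Xi = 1 + 0.3049 = 1.305

1.305


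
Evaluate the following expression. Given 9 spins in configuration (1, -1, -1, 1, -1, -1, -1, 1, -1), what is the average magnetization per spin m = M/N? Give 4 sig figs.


Step 1: Count up spins (+1): 3, down spins (-1): 6
Step 2: Total magnetization M = 3 - 6 = -3
Step 3: m = M/N = -3/9 = -0.3333

-0.3333


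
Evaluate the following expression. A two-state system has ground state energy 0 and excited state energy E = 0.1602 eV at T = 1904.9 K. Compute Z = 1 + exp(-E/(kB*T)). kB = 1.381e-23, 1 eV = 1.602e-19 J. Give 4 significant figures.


Step 1: Compute beta*E = E*eV/(kB*T) = 0.1602*1.602e-19/(1.381e-23*1904.9) = 0.9756
Step 2: exp(-beta*E) = exp(-0.9756) = 0.377
Step 3: Z = 1 + 0.377 = 1.377

1.377


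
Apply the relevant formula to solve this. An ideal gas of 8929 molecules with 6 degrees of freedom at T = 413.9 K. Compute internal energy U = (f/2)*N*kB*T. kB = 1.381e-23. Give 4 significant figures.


Step 1: f/2 = 6/2 = 3.0
Step 2: N*kB*T = 8929*1.381e-23*413.9 = 5.104e-17
Step 3: U = 3.0 * 5.104e-17 = 1.531e-16 J

1.531e-16


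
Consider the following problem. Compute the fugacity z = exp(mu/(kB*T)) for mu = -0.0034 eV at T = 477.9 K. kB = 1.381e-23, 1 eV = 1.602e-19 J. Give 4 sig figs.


Step 1: Convert mu to Joules: -0.0034*1.602e-19 = -5.447e-22 J
Step 2: kB*T = 1.381e-23*477.9 = 6.6e-21 J
Step 3: mu/(kB*T) = -0.08253
Step 4: z = exp(-0.08253) = 0.9208

0.9208


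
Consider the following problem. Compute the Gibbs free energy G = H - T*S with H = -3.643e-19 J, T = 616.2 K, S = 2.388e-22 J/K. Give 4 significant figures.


Step 1: T*S = 616.2 * 2.388e-22 = 1.471e-19 J
Step 2: G = H - T*S = -3.643e-19 - 1.471e-19
Step 3: G = -5.114e-19 J

-5.114e-19


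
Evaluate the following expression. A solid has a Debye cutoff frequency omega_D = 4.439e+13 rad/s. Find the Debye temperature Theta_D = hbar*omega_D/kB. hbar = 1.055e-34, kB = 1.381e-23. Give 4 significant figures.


Step 1: hbar*omega_D = 1.055e-34 * 4.439e+13 = 4.683e-21 J
Step 2: Theta_D = 4.683e-21 / 1.381e-23
Step 3: Theta_D = 339.1 K

339.1


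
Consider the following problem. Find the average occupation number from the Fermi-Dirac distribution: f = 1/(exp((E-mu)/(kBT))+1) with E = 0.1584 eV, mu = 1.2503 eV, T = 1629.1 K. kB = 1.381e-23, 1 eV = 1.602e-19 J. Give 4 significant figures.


Step 1: (E - mu) = 0.1584 - 1.2503 = -1.092 eV
Step 2: Convert: (E-mu)*eV = -1.749e-19 J
Step 3: x = (E-mu)*eV/(kB*T) = -7.775
Step 4: f = 1/(exp(-7.775)+1) = 0.9996

0.9996
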